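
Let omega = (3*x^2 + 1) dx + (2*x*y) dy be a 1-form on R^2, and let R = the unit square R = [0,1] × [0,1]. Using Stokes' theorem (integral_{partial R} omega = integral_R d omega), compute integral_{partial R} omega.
integral_(partial R) omega = 1

Stokes: integral_partial_R omega = integral_R d omega with d omega = (∂Q/∂x - ∂P/∂y) dx ∧ dy.
  ∂Q/∂x = 2*y
  ∂P/∂y = 0
  integrand = ∂Q/∂x - ∂P/∂y = 2*y.
Integrating over R: integral_0^1 integral_0^1 (2*y) dx dy = 1.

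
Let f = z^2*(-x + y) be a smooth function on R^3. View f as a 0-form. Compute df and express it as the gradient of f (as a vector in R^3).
df = (-z^2) dx + (z^2) dy + (2*z*(-x + y)) dz; grad f = (-z^2, z^2, 2*z*(-x + y))

For a 0-form f, d f = (∂f/∂x) dx + (∂f/∂y) dy + (∂f/∂z) dz. The components of the vector representation are exactly the entries of grad f in Cartesian coordinates:
  ∂f/∂x = -z^2
  ∂f/∂y = z^2
  ∂f/∂z = 2*z*(-x + y).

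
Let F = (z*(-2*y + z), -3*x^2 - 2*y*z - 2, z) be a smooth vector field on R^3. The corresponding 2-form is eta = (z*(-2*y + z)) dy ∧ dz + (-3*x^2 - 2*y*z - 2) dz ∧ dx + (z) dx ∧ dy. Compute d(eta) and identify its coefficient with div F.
d(eta) = (1 - 2*z) dx ∧ dy ∧ dz; div F = 1 - 2*z

For a 2-form in R^3 of the form above, applying d gives a 3-form with coefficient ∂P/∂x + ∂Q/∂y + ∂R/∂z:
  ∂P/∂x = 0
  ∂Q/∂y = -2*z
  ∂R/∂z = 1
Sum = 1 - 2*z, which is exactly div F.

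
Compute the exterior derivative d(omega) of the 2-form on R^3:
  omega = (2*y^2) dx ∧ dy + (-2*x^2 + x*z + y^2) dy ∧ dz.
d(omega) = (-4*x + z) dx ∧ dy ∧ dz

For a 2-form omega = sum_{i<j} g_{ij} dx_i ∧ dx_j, the exterior derivative is
  d(omega) = sum_{i<j} d(g_{ij}) ∧ dx_i ∧ dx_j = sum_{i<j, k} (∂g_{ij}/∂x_k) dx_k ∧ dx_i ∧ dx_j.
Expand each term, using dx_k ∧ dx_i ∧ dx_j = sgn(permutation) dx_{(a)} ∧ dx_{(b)} ∧ dx_{(c)} with (a < b < c) sorted:
  d(-2*x^2 + x*z + y^2) includes (∂/∂x)(-2*x^2 + x*z + y^2) dx = (-4*x + z) dx, which multiplied by dy ∧ dz gives (-4*x + z) dx ∧ dy ∧ dz
Collecting like 3-forms: d(omega) = (-4*x + z) dx ∧ dy ∧ dz.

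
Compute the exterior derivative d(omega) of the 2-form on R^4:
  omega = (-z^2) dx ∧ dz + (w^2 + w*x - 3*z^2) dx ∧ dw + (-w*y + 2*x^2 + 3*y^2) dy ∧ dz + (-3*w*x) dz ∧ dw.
d(omega) = (-3*w + 6*z) dx ∧ dz ∧ dw + (4*x) dx ∧ dy ∧ dz + (-y) dy ∧ dz ∧ dw

For a 2-form omega = sum_{i<j} g_{ij} dx_i ∧ dx_j, the exterior derivative is
  d(omega) = sum_{i<j} d(g_{ij}) ∧ dx_i ∧ dx_j = sum_{i<j, k} (∂g_{ij}/∂x_k) dx_k ∧ dx_i ∧ dx_j.
Expand each term, using dx_k ∧ dx_i ∧ dx_j = sgn(permutation) dx_{(a)} ∧ dx_{(b)} ∧ dx_{(c)} with (a < b < c) sorted:
  d(w^2 + w*x - 3*z^2) includes (∂/∂z)(w^2 + w*x - 3*z^2) dz = (-6*z) dz, which multiplied by dx ∧ dw gives (6*z) dx ∧ dz ∧ dw
  d(-w*y + 2*x^2 + 3*y^2) includes (∂/∂x)(-w*y + 2*x^2 + 3*y^2) dx = (4*x) dx, which multiplied by dy ∧ dz gives (4*x) dx ∧ dy ∧ dz
  d(-w*y + 2*x^2 + 3*y^2) includes (∂/∂w)(-w*y + 2*x^2 + 3*y^2) dw = (-y) dw, which multiplied by dy ∧ dz gives (-y) dy ∧ dz ∧ dw
  d(-3*w*x) includes (∂/∂x)(-3*w*x) dx = (-3*w) dx, which multiplied by dz ∧ dw gives (-3*w) dx ∧ dz ∧ dw
Collecting like 3-forms: d(omega) = (-3*w + 6*z) dx ∧ dz ∧ dw + (4*x) dx ∧ dy ∧ dz + (-y) dy ∧ dz ∧ dw.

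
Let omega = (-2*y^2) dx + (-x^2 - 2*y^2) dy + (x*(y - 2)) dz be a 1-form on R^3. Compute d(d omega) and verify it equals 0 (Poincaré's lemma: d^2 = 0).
d(d omega) = 0

Step 1: d omega = sum_{i<j} (∂f_j/∂x_i - ∂f_i/∂x_j) dx_i ∧ dx_j:
  coeff of dx ∧ dy: -2*x + 4*y
  coeff of dx ∧ dz: y - 2
  coeff of dy ∧ dz: x
Step 2: Apply d again to each 2-form coefficient. The only possible 3-form in R^3 is dx ∧ dy ∧ dz, with coefficient
  ∂(coeff of dy∧dz)/∂x - ∂(coeff of dx∧dz)/∂y + ∂(coeff of dx∧dy)/∂z
  = ∂/∂x (x) - ∂/∂y (y - 2) + ∂/∂z (-2*x + 4*y).
Each of these terms simplifies to sums of mixed partials that cancel in pairs. The result is 0 (by equality of mixed partials for smooth functions — Schwarz / Clairaut).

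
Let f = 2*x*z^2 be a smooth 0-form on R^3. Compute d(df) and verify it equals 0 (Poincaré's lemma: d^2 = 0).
d(df) = 0

Step 1: df = sum_i (∂f/∂x_i) dx_i = (2*z^2) dx + (0) dy + (4*x*z) dz.
Step 2: Apply d again. Using the 1-form formula, the coefficient of dx ∧ dy in d(df) is ∂^2 f/∂x ∂y - ∂^2 f/∂y ∂x = (0) - (0) = 0 (equality of mixed partials for smooth f).
Similarly for dx ∧ dz and dy ∧ dz — all coefficients vanish. So d(df) = 0.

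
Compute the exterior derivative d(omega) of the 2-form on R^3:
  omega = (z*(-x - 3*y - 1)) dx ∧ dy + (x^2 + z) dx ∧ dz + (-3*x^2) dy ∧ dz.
d(omega) = (-7*x - 3*y - 1) dx ∧ dy ∧ dz

For a 2-form omega = sum_{i<j} g_{ij} dx_i ∧ dx_j, the exterior derivative is
  d(omega) = sum_{i<j} d(g_{ij}) ∧ dx_i ∧ dx_j = sum_{i<j, k} (∂g_{ij}/∂x_k) dx_k ∧ dx_i ∧ dx_j.
Expand each term, using dx_k ∧ dx_i ∧ dx_j = sgn(permutation) dx_{(a)} ∧ dx_{(b)} ∧ dx_{(c)} with (a < b < c) sorted:
  d(z*(-x - 3*y - 1)) includes (∂/∂z)(z*(-x - 3*y - 1)) dz = (-x - 3*y - 1) dz, which multiplied by dx ∧ dy gives (-x - 3*y - 1) dx ∧ dy ∧ dz
  d(-3*x^2) includes (∂/∂x)(-3*x^2) dx = (-6*x) dx, which multiplied by dy ∧ dz gives (-6*x) dx ∧ dy ∧ dz
Collecting like 3-forms: d(omega) = (-7*x - 3*y - 1) dx ∧ dy ∧ dz.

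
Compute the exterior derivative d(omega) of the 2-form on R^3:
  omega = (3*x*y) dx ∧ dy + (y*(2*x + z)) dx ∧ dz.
d(omega) = (-2*x - z) dx ∧ dy ∧ dz

For a 2-form omega = sum_{i<j} g_{ij} dx_i ∧ dx_j, the exterior derivative is
  d(omega) = sum_{i<j} d(g_{ij}) ∧ dx_i ∧ dx_j = sum_{i<j, k} (∂g_{ij}/∂x_k) dx_k ∧ dx_i ∧ dx_j.
Expand each term, using dx_k ∧ dx_i ∧ dx_j = sgn(permutation) dx_{(a)} ∧ dx_{(b)} ∧ dx_{(c)} with (a < b < c) sorted:
  d(y*(2*x + z)) includes (∂/∂y)(y*(2*x + z)) dy = (2*x + z) dy, which multiplied by dx ∧ dz gives (-2*x - z) dx ∧ dy ∧ dz
Collecting like 3-forms: d(omega) = (-2*x - z) dx ∧ dy ∧ dz.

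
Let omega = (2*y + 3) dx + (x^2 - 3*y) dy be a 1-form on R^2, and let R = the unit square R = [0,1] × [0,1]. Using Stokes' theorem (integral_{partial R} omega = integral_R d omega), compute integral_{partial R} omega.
integral_(partial R) omega = -1

Stokes: integral_partial_R omega = integral_R d omega with d omega = (∂Q/∂x - ∂P/∂y) dx ∧ dy.
  ∂Q/∂x = 2*x
  ∂P/∂y = 2
  integrand = ∂Q/∂x - ∂P/∂y = 2*x - 2.
Integrating over R: integral_0^1 integral_0^1 (2*x - 2) dx dy = -1.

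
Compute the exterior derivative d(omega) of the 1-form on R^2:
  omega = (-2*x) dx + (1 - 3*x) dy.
d(omega) = (-3) dx ∧ dy

For a 1-form omega = sum_i f_i dx_i, the exterior derivative is
  d(omega) = sum_{i < j} (∂f_j/∂x_i - ∂f_i/∂x_j) dx_i ∧ dx_j.
  coefficient of dx ∧ dy: ∂f_2/∂x - ∂f_1/∂y = ∂(1 - 3*x)/∂x - ∂(-2*x)/∂y = -3
Assembling: d(omega) = (-3) dx ∧ dy.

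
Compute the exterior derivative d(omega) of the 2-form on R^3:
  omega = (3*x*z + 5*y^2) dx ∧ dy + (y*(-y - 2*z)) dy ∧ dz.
d(omega) = (3*x) dx ∧ dy ∧ dz

For a 2-form omega = sum_{i<j} g_{ij} dx_i ∧ dx_j, the exterior derivative is
  d(omega) = sum_{i<j} d(g_{ij}) ∧ dx_i ∧ dx_j = sum_{i<j, k} (∂g_{ij}/∂x_k) dx_k ∧ dx_i ∧ dx_j.
Expand each term, using dx_k ∧ dx_i ∧ dx_j = sgn(permutation) dx_{(a)} ∧ dx_{(b)} ∧ dx_{(c)} with (a < b < c) sorted:
  d(3*x*z + 5*y^2) includes (∂/∂z)(3*x*z + 5*y^2) dz = (3*x) dz, which multiplied by dx ∧ dy gives (3*x) dx ∧ dy ∧ dz
Collecting like 3-forms: d(omega) = (3*x) dx ∧ dy ∧ dz.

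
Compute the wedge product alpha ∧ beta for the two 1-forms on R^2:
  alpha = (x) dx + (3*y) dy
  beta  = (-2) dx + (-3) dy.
alpha ∧ beta = (-3*x + 6*y) dx ∧ dy

Distribute the wedge, using dx_i ∧ dx_j = -dx_j ∧ dx_i and dx_i ∧ dx_i = 0. For each pair (i, j) with i < j, the coefficient of dx_i ∧ dx_j in alpha ∧ beta is (alpha_i * beta_j - alpha_j * beta_i). Collecting: alpha ∧ beta = (-3*x + 6*y) dx ∧ dy.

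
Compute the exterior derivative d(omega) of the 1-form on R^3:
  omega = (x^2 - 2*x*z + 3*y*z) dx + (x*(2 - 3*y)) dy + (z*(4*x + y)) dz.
d(omega) = (-3*y - 3*z + 2) dx ∧ dy + (2*x - 3*y + 4*z) dx ∧ dz + (z) dy ∧ dz

For a 1-form omega = sum_i f_i dx_i, the exterior derivative is
  d(omega) = sum_{i < j} (∂f_j/∂x_i - ∂f_i/∂x_j) dx_i ∧ dx_j.
  coefficient of dx ∧ dy: ∂f_2/∂x - ∂f_1/∂y = ∂(x*(2 - 3*y))/∂x - ∂(x^2 - 2*x*z + 3*y*z)/∂y = -3*y - 3*z + 2
  coefficient of dx ∧ dz: ∂f_3/∂x - ∂f_1/∂z = ∂(z*(4*x + y))/∂x - ∂(x^2 - 2*x*z + 3*y*z)/∂z = 2*x - 3*y + 4*z
  coefficient of dy ∧ dz: ∂f_3/∂y - ∂f_2/∂z = ∂(z*(4*x + y))/∂y - ∂(x*(2 - 3*y))/∂z = z
Assembling: d(omega) = (-3*y - 3*z + 2) dx ∧ dy + (2*x - 3*y + 4*z) dx ∧ dz + (z) dy ∧ dz.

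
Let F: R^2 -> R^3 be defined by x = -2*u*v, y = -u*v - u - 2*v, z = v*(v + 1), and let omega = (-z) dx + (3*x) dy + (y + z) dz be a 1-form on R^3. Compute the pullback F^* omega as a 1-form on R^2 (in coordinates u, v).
F^* omega = (2*v*(3*u*v + 3*u + v^2 + v)) du + (6*u^2*v + 11*u*v - u + 2*v^3 - v^2 - v) dv

Using F^*(f dg) = (f ∘ F) d(g ∘ F), substitute each coordinate x_i by F_i(u, v) in f_i, and replace dx_i by d F_i = (∂F_i/∂u) du + (∂F_i/∂v) dv.
  For the x component: f_1(F) = v*(-v - 1); d F_1 = (-2*v) du + (-2*u) dv
  For the y component: f_2(F) = -6*u*v; d F_2 = (-v - 1) du + (-u - 2) dv
  For the z component: f_3(F) = -u*v - u + v^2 - v; d F_3 = (0) du + (2*v + 1) dv
Combining and collecting du, dv coefficients:
  coeff of du: 2*v*(3*u*v + 3*u + v^2 + v)
  coeff of dv: 6*u^2*v + 11*u*v - u + 2*v^3 - v^2 - v
F^* omega = (2*v*(3*u*v + 3*u + v^2 + v)) du + (6*u^2*v + 11*u*v - u + 2*v^3 - v^2 - v) dv.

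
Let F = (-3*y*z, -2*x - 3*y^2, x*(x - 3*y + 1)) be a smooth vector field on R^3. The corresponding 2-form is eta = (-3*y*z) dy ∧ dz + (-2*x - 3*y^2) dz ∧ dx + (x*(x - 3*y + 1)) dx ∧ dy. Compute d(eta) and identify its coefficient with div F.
d(eta) = (-6*y) dx ∧ dy ∧ dz; div F = -6*y

For a 2-form in R^3 of the form above, applying d gives a 3-form with coefficient ∂P/∂x + ∂Q/∂y + ∂R/∂z:
  ∂P/∂x = 0
  ∂Q/∂y = -6*y
  ∂R/∂z = 0
Sum = -6*y, which is exactly div F.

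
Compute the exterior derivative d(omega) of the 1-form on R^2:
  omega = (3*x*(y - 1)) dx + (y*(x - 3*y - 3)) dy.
d(omega) = (-3*x + y) dx ∧ dy

For a 1-form omega = sum_i f_i dx_i, the exterior derivative is
  d(omega) = sum_{i < j} (∂f_j/∂x_i - ∂f_i/∂x_j) dx_i ∧ dx_j.
  coefficient of dx ∧ dy: ∂f_2/∂x - ∂f_1/∂y = ∂(y*(x - 3*y - 3))/∂x - ∂(3*x*(y - 1))/∂y = -3*x + y
Assembling: d(omega) = (-3*x + y) dx ∧ dy.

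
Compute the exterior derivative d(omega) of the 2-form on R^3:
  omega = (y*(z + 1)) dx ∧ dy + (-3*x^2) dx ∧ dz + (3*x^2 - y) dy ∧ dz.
d(omega) = (6*x + y) dx ∧ dy ∧ dz

For a 2-form omega = sum_{i<j} g_{ij} dx_i ∧ dx_j, the exterior derivative is
  d(omega) = sum_{i<j} d(g_{ij}) ∧ dx_i ∧ dx_j = sum_{i<j, k} (∂g_{ij}/∂x_k) dx_k ∧ dx_i ∧ dx_j.
Expand each term, using dx_k ∧ dx_i ∧ dx_j = sgn(permutation) dx_{(a)} ∧ dx_{(b)} ∧ dx_{(c)} with (a < b < c) sorted:
  d(y*(z + 1)) includes (∂/∂z)(y*(z + 1)) dz = (y) dz, which multiplied by dx ∧ dy gives (y) dx ∧ dy ∧ dz
  d(3*x^2 - y) includes (∂/∂x)(3*x^2 - y) dx = (6*x) dx, which multiplied by dy ∧ dz gives (6*x) dx ∧ dy ∧ dz
Collecting like 3-forms: d(omega) = (6*x + y) dx ∧ dy ∧ dz.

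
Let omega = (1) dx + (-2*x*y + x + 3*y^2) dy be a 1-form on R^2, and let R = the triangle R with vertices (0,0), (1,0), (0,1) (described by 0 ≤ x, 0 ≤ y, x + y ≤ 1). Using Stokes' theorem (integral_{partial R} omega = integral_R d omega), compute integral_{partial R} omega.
integral_(partial R) omega = 1/6

Stokes: integral_partial_R omega = integral_R d omega with d omega = (∂Q/∂x - ∂P/∂y) dx ∧ dy.
  ∂Q/∂x = 1 - 2*y
  ∂P/∂y = 0
  integrand = ∂Q/∂x - ∂P/∂y = 1 - 2*y.
Integrating over R: integral_0^1 integral_0^{1-x} (1 - 2*y) dy dx = 1/6.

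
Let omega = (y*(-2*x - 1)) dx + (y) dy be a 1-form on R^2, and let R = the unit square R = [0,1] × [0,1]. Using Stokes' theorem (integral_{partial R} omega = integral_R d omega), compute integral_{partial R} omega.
integral_(partial R) omega = 2

Stokes: integral_partial_R omega = integral_R d omega with d omega = (∂Q/∂x - ∂P/∂y) dx ∧ dy.
  ∂Q/∂x = 0
  ∂P/∂y = -2*x - 1
  integrand = ∂Q/∂x - ∂P/∂y = 2*x + 1.
Integrating over R: integral_0^1 integral_0^1 (2*x + 1) dx dy = 2.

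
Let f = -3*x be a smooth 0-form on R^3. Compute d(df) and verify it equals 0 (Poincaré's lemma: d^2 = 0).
d(df) = 0

Step 1: df = sum_i (∂f/∂x_i) dx_i = (-3) dx + (0) dy + (0) dz.
Step 2: Apply d again. Using the 1-form formula, the coefficient of dx ∧ dy in d(df) is ∂^2 f/∂x ∂y - ∂^2 f/∂y ∂x = (0) - (0) = 0 (equality of mixed partials for smooth f).
Similarly for dx ∧ dz and dy ∧ dz — all coefficients vanish. So d(df) = 0.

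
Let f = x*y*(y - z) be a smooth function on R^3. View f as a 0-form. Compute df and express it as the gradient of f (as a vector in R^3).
df = (y*(y - z)) dx + (x*(2*y - z)) dy + (-x*y) dz; grad f = (y*(y - z), x*(2*y - z), -x*y)

For a 0-form f, d f = (∂f/∂x) dx + (∂f/∂y) dy + (∂f/∂z) dz. The components of the vector representation are exactly the entries of grad f in Cartesian coordinates:
  ∂f/∂x = y*(y - z)
  ∂f/∂y = x*(2*y - z)
  ∂f/∂z = -x*y.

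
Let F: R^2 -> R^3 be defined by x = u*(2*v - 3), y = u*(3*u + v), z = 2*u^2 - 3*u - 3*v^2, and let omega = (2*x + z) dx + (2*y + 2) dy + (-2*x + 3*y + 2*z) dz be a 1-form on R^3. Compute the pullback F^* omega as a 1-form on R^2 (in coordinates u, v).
F^* omega = (88*u^3 + 18*u^2*v - 45*u^2 - 14*u*v^2 - 27*u*v + 39*u - 6*v^3 + 27*v^2 + 2*v) du + (10*u^3 - 68*u^2*v - 18*u^2 + 2*u + 36*v^3) dv

Using F^*(f dg) = (f ∘ F) d(g ∘ F), substitute each coordinate x_i by F_i(u, v) in f_i, and replace dx_i by d F_i = (∂F_i/∂u) du + (∂F_i/∂v) dv.
  For the x component: f_1(F) = 2*u^2 + 4*u*v - 9*u - 3*v^2; d F_1 = (2*v - 3) du + (2*u) dv
  For the y component: f_2(F) = 6*u^2 + 2*u*v + 2; d F_2 = (6*u + v) du + (u) dv
  For the z component: f_3(F) = 13*u^2 - u*v - 6*v^2; d F_3 = (4*u - 3) du + (-6*v) dv
Combining and collecting du, dv coefficients:
  coeff of du: 88*u^3 + 18*u^2*v - 45*u^2 - 14*u*v^2 - 27*u*v + 39*u - 6*v^3 + 27*v^2 + 2*v
  coeff of dv: 10*u^3 - 68*u^2*v - 18*u^2 + 2*u + 36*v^3
F^* omega = (88*u^3 + 18*u^2*v - 45*u^2 - 14*u*v^2 - 27*u*v + 39*u - 6*v^3 + 27*v^2 + 2*v) du + (10*u^3 - 68*u^2*v - 18*u^2 + 2*u + 36*v^3) dv.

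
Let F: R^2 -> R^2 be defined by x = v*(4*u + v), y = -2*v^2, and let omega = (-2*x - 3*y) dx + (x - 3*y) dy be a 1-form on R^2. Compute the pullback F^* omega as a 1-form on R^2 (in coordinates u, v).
F^* omega = (16*v^2*(-2*u + v)) du + (4*v*(-8*u^2 - 4*u*v - 5*v^2)) dv

Using F^*(f dg) = (f ∘ F) d(g ∘ F), substitute each coordinate x_i by F_i(u, v) in f_i, and replace dx_i by d F_i = (∂F_i/∂u) du + (∂F_i/∂v) dv.
  For the x component: f_1(F) = 4*v*(-2*u + v); d F_1 = (4*v) du + (4*u + 2*v) dv
  For the y component: f_2(F) = v*(4*u + 7*v); d F_2 = (0) du + (-4*v) dv
Combining and collecting du, dv coefficients:
  coeff of du: 16*v^2*(-2*u + v)
  coeff of dv: 4*v*(-8*u^2 - 4*u*v - 5*v^2)
F^* omega = (16*v^2*(-2*u + v)) du + (4*v*(-8*u^2 - 4*u*v - 5*v^2)) dv.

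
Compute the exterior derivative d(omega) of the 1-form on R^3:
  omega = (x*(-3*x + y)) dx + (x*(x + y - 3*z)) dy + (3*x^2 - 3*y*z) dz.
d(omega) = (x + y - 3*z) dx ∧ dy + (6*x) dx ∧ dz + (3*x - 3*z) dy ∧ dz

For a 1-form omega = sum_i f_i dx_i, the exterior derivative is
  d(omega) = sum_{i < j} (∂f_j/∂x_i - ∂f_i/∂x_j) dx_i ∧ dx_j.
  coefficient of dx ∧ dy: ∂f_2/∂x - ∂f_1/∂y = ∂(x*(x + y - 3*z))/∂x - ∂(x*(-3*x + y))/∂y = x + y - 3*z
  coefficient of dx ∧ dz: ∂f_3/∂x - ∂f_1/∂z = ∂(3*x^2 - 3*y*z)/∂x - ∂(x*(-3*x + y))/∂z = 6*x
  coefficient of dy ∧ dz: ∂f_3/∂y - ∂f_2/∂z = ∂(3*x^2 - 3*y*z)/∂y - ∂(x*(x + y - 3*z))/∂z = 3*x - 3*z
Assembling: d(omega) = (x + y - 3*z) dx ∧ dy + (6*x) dx ∧ dz + (3*x - 3*z) dy ∧ dz.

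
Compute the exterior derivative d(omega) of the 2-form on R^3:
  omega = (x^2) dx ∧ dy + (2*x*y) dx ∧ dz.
d(omega) = (-2*x) dx ∧ dy ∧ dz

For a 2-form omega = sum_{i<j} g_{ij} dx_i ∧ dx_j, the exterior derivative is
  d(omega) = sum_{i<j} d(g_{ij}) ∧ dx_i ∧ dx_j = sum_{i<j, k} (∂g_{ij}/∂x_k) dx_k ∧ dx_i ∧ dx_j.
Expand each term, using dx_k ∧ dx_i ∧ dx_j = sgn(permutation) dx_{(a)} ∧ dx_{(b)} ∧ dx_{(c)} with (a < b < c) sorted:
  d(2*x*y) includes (∂/∂y)(2*x*y) dy = (2*x) dy, which multiplied by dx ∧ dz gives (-2*x) dx ∧ dy ∧ dz
Collecting like 3-forms: d(omega) = (-2*x) dx ∧ dy ∧ dz.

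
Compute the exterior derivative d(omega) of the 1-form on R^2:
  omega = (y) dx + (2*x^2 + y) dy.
d(omega) = (4*x - 1) dx ∧ dy

For a 1-form omega = sum_i f_i dx_i, the exterior derivative is
  d(omega) = sum_{i < j} (∂f_j/∂x_i - ∂f_i/∂x_j) dx_i ∧ dx_j.
  coefficient of dx ∧ dy: ∂f_2/∂x - ∂f_1/∂y = ∂(2*x^2 + y)/∂x - ∂(y)/∂y = 4*x - 1
Assembling: d(omega) = (4*x - 1) dx ∧ dy.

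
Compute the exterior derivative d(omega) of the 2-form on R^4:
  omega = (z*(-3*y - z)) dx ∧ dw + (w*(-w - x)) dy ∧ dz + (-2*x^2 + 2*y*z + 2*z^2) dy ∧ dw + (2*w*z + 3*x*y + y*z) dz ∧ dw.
d(omega) = (-4*x + 3*z) dx ∧ dy ∧ dw + (6*y + 2*z) dx ∧ dz ∧ dw + (-w) dx ∧ dy ∧ dz + (-2*w + 2*x - 2*y - 3*z) dy ∧ dz ∧ dw

For a 2-form omega = sum_{i<j} g_{ij} dx_i ∧ dx_j, the exterior derivative is
  d(omega) = sum_{i<j} d(g_{ij}) ∧ dx_i ∧ dx_j = sum_{i<j, k} (∂g_{ij}/∂x_k) dx_k ∧ dx_i ∧ dx_j.
Expand each term, using dx_k ∧ dx_i ∧ dx_j = sgn(permutation) dx_{(a)} ∧ dx_{(b)} ∧ dx_{(c)} with (a < b < c) sorted:
  d(z*(-3*y - z)) includes (∂/∂y)(z*(-3*y - z)) dy = (-3*z) dy, which multiplied by dx ∧ dw gives (3*z) dx ∧ dy ∧ dw
  d(z*(-3*y - z)) includes (∂/∂z)(z*(-3*y - z)) dz = (-3*y - 2*z) dz, which multiplied by dx ∧ dw gives (3*y + 2*z) dx ∧ dz ∧ dw
  d(w*(-w - x)) includes (∂/∂x)(w*(-w - x)) dx = (-w) dx, which multiplied by dy ∧ dz gives (-w) dx ∧ dy ∧ dz
  d(w*(-w - x)) includes (∂/∂w)(w*(-w - x)) dw = (-2*w - x) dw, which multiplied by dy ∧ dz gives (-2*w - x) dy ∧ dz ∧ dw
  d(-2*x^2 + 2*y*z + 2*z^2) includes (∂/∂x)(-2*x^2 + 2*y*z + 2*z^2) dx = (-4*x) dx, which multiplied by dy ∧ dw gives (-4*x) dx ∧ dy ∧ dw
  d(-2*x^2 + 2*y*z + 2*z^2) includes (∂/∂z)(-2*x^2 + 2*y*z + 2*z^2) dz = (2*y + 4*z) dz, which multiplied by dy ∧ dw gives (-2*y - 4*z) dy ∧ dz ∧ dw
  d(2*w*z + 3*x*y + y*z) includes (∂/∂x)(2*w*z + 3*x*y + y*z) dx = (3*y) dx, which multiplied by dz ∧ dw gives (3*y) dx ∧ dz ∧ dw
  d(2*w*z + 3*x*y + y*z) includes (∂/∂y)(2*w*z + 3*x*y + y*z) dy = (3*x + z) dy, which multiplied by dz ∧ dw gives (3*x + z) dy ∧ dz ∧ dw
Collecting like 3-forms: d(omega) = (-4*x + 3*z) dx ∧ dy ∧ dw + (6*y + 2*z) dx ∧ dz ∧ dw + (-w) dx ∧ dy ∧ dz + (-2*w + 2*x - 2*y - 3*z) dy ∧ dz ∧ dw.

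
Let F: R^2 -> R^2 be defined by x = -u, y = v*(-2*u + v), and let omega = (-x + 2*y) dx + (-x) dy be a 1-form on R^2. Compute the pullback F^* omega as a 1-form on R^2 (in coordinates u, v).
F^* omega = (2*u*v - u - 2*v^2) du + (2*u*(-u + v)) dv

Using F^*(f dg) = (f ∘ F) d(g ∘ F), substitute each coordinate x_i by F_i(u, v) in f_i, and replace dx_i by d F_i = (∂F_i/∂u) du + (∂F_i/∂v) dv.
  For the x component: f_1(F) = -4*u*v + u + 2*v^2; d F_1 = (-1) du + (0) dv
  For the y component: f_2(F) = u; d F_2 = (-2*v) du + (-2*u + 2*v) dv
Combining and collecting du, dv coefficients:
  coeff of du: 2*u*v - u - 2*v^2
  coeff of dv: 2*u*(-u + v)
F^* omega = (2*u*v - u - 2*v^2) du + (2*u*(-u + v)) dv.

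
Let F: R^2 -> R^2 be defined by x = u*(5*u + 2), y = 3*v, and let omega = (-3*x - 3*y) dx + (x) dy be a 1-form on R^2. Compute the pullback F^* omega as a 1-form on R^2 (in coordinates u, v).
F^* omega = (-150*u^3 - 90*u^2 - 90*u*v - 12*u - 18*v) du + (3*u*(5*u + 2)) dv

Using F^*(f dg) = (f ∘ F) d(g ∘ F), substitute each coordinate x_i by F_i(u, v) in f_i, and replace dx_i by d F_i = (∂F_i/∂u) du + (∂F_i/∂v) dv.
  For the x component: f_1(F) = -15*u^2 - 6*u - 9*v; d F_1 = (10*u + 2) du + (0) dv
  For the y component: f_2(F) = u*(5*u + 2); d F_2 = (0) du + (3) dv
Combining and collecting du, dv coefficients:
  coeff of du: -150*u^3 - 90*u^2 - 90*u*v - 12*u - 18*v
  coeff of dv: 3*u*(5*u + 2)
F^* omega = (-150*u^3 - 90*u^2 - 90*u*v - 12*u - 18*v) du + (3*u*(5*u + 2)) dv.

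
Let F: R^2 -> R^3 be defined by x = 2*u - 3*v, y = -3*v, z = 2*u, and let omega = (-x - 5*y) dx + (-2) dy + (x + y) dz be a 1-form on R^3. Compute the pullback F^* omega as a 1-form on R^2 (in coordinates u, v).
F^* omega = (24*v) du + (6*u - 54*v + 6) dv

Using F^*(f dg) = (f ∘ F) d(g ∘ F), substitute each coordinate x_i by F_i(u, v) in f_i, and replace dx_i by d F_i = (∂F_i/∂u) du + (∂F_i/∂v) dv.
  For the x component: f_1(F) = -2*u + 18*v; d F_1 = (2) du + (-3) dv
  For the y component: f_2(F) = -2; d F_2 = (0) du + (-3) dv
  For the z component: f_3(F) = 2*u - 6*v; d F_3 = (2) du + (0) dv
Combining and collecting du, dv coefficients:
  coeff of du: 24*v
  coeff of dv: 6*u - 54*v + 6
F^* omega = (24*v) du + (6*u - 54*v + 6) dv.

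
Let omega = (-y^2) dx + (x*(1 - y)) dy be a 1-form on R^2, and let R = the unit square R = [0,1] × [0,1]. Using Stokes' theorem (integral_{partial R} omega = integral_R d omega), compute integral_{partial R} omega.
integral_(partial R) omega = 3/2

Stokes: integral_partial_R omega = integral_R d omega with d omega = (∂Q/∂x - ∂P/∂y) dx ∧ dy.
  ∂Q/∂x = 1 - y
  ∂P/∂y = -2*y
  integrand = ∂Q/∂x - ∂P/∂y = y + 1.
Integrating over R: integral_0^1 integral_0^1 (y + 1) dx dy = 3/2.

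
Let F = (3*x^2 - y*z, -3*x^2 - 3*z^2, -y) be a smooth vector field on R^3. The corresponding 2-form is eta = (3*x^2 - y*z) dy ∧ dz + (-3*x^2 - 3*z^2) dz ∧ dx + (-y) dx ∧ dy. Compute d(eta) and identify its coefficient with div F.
d(eta) = (6*x) dx ∧ dy ∧ dz; div F = 6*x

For a 2-form in R^3 of the form above, applying d gives a 3-form with coefficient ∂P/∂x + ∂Q/∂y + ∂R/∂z:
  ∂P/∂x = 6*x
  ∂Q/∂y = 0
  ∂R/∂z = 0
Sum = 6*x, which is exactly div F.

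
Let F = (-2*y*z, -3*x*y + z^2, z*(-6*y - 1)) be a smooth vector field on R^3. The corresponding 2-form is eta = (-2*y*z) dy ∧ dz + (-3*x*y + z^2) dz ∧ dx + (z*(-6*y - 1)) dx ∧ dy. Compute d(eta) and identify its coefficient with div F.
d(eta) = (-3*x - 6*y - 1) dx ∧ dy ∧ dz; div F = -3*x - 6*y - 1

For a 2-form in R^3 of the form above, applying d gives a 3-form with coefficient ∂P/∂x + ∂Q/∂y + ∂R/∂z:
  ∂P/∂x = 0
  ∂Q/∂y = -3*x
  ∂R/∂z = -6*y - 1
Sum = -3*x - 6*y - 1, which is exactly div F.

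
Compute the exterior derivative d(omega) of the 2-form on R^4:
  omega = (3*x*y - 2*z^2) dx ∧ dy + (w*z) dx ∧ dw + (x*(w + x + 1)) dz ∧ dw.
d(omega) = (-4*z) dx ∧ dy ∧ dz + (2*x + 1) dx ∧ dz ∧ dw

For a 2-form omega = sum_{i<j} g_{ij} dx_i ∧ dx_j, the exterior derivative is
  d(omega) = sum_{i<j} d(g_{ij}) ∧ dx_i ∧ dx_j = sum_{i<j, k} (∂g_{ij}/∂x_k) dx_k ∧ dx_i ∧ dx_j.
Expand each term, using dx_k ∧ dx_i ∧ dx_j = sgn(permutation) dx_{(a)} ∧ dx_{(b)} ∧ dx_{(c)} with (a < b < c) sorted:
  d(3*x*y - 2*z^2) includes (∂/∂z)(3*x*y - 2*z^2) dz = (-4*z) dz, which multiplied by dx ∧ dy gives (-4*z) dx ∧ dy ∧ dz
  d(w*z) includes (∂/∂z)(w*z) dz = (w) dz, which multiplied by dx ∧ dw gives (-w) dx ∧ dz ∧ dw
  d(x*(w + x + 1)) includes (∂/∂x)(x*(w + x + 1)) dx = (w + 2*x + 1) dx, which multiplied by dz ∧ dw gives (w + 2*x + 1) dx ∧ dz ∧ dw
Collecting like 3-forms: d(omega) = (-4*z) dx ∧ dy ∧ dz + (2*x + 1) dx ∧ dz ∧ dw.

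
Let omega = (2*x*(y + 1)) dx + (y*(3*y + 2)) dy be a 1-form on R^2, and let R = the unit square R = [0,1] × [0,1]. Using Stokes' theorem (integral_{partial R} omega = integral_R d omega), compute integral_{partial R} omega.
integral_(partial R) omega = -1

Stokes: integral_partial_R omega = integral_R d omega with d omega = (∂Q/∂x - ∂P/∂y) dx ∧ dy.
  ∂Q/∂x = 0
  ∂P/∂y = 2*x
  integrand = ∂Q/∂x - ∂P/∂y = -2*x.
Integrating over R: integral_0^1 integral_0^1 (-2*x) dx dy = -1.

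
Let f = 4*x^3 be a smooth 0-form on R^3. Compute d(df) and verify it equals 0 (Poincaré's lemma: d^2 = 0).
d(df) = 0

Step 1: df = sum_i (∂f/∂x_i) dx_i = (12*x^2) dx + (0) dy + (0) dz.
Step 2: Apply d again. Using the 1-form formula, the coefficient of dx ∧ dy in d(df) is ∂^2 f/∂x ∂y - ∂^2 f/∂y ∂x = (0) - (0) = 0 (equality of mixed partials for smooth f).
Similarly for dx ∧ dz and dy ∧ dz — all coefficients vanish. So d(df) = 0.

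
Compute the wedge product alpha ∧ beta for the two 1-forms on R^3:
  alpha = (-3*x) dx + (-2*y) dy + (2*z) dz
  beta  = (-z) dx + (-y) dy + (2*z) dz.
alpha ∧ beta = (y*(3*x - 2*z)) dx ∧ dy + (2*z*(-3*x + z)) dx ∧ dz + (-2*y*z) dy ∧ dz

Distribute the wedge, using dx_i ∧ dx_j = -dx_j ∧ dx_i and dx_i ∧ dx_i = 0. For each pair (i, j) with i < j, the coefficient of dx_i ∧ dx_j in alpha ∧ beta is (alpha_i * beta_j - alpha_j * beta_i). Collecting: alpha ∧ beta = (y*(3*x - 2*z)) dx ∧ dy + (2*z*(-3*x + z)) dx ∧ dz + (-2*y*z) dy ∧ dz.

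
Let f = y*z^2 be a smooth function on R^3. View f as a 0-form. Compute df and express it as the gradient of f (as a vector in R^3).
df = (0) dx + (z^2) dy + (2*y*z) dz; grad f = (0, z^2, 2*y*z)

For a 0-form f, d f = (∂f/∂x) dx + (∂f/∂y) dy + (∂f/∂z) dz. The components of the vector representation are exactly the entries of grad f in Cartesian coordinates:
  ∂f/∂x = 0
  ∂f/∂y = z^2
  ∂f/∂z = 2*y*z.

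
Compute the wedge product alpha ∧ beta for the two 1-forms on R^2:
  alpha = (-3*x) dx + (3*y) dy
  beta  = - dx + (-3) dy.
alpha ∧ beta = (9*x + 3*y) dx ∧ dy

Distribute the wedge, using dx_i ∧ dx_j = -dx_j ∧ dx_i and dx_i ∧ dx_i = 0. For each pair (i, j) with i < j, the coefficient of dx_i ∧ dx_j in alpha ∧ beta is (alpha_i * beta_j - alpha_j * beta_i). Collecting: alpha ∧ beta = (9*x + 3*y) dx ∧ dy.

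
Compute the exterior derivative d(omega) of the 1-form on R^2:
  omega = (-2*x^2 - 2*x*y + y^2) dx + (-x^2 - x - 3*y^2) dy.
d(omega) = (-2*y - 1) dx ∧ dy

For a 1-form omega = sum_i f_i dx_i, the exterior derivative is
  d(omega) = sum_{i < j} (∂f_j/∂x_i - ∂f_i/∂x_j) dx_i ∧ dx_j.
  coefficient of dx ∧ dy: ∂f_2/∂x - ∂f_1/∂y = ∂(-x^2 - x - 3*y^2)/∂x - ∂(-2*x^2 - 2*x*y + y^2)/∂y = -2*y - 1
Assembling: d(omega) = (-2*y - 1) dx ∧ dy.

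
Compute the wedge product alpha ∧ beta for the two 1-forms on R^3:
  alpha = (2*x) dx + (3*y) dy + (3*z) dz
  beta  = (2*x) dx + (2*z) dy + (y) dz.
alpha ∧ beta = (2*x*(-3*y + 2*z)) dx ∧ dy + (2*x*(y - 3*z)) dx ∧ dz + (3*y^2 - 6*z^2) dy ∧ dz

Distribute the wedge, using dx_i ∧ dx_j = -dx_j ∧ dx_i and dx_i ∧ dx_i = 0. For each pair (i, j) with i < j, the coefficient of dx_i ∧ dx_j in alpha ∧ beta is (alpha_i * beta_j - alpha_j * beta_i). Collecting: alpha ∧ beta = (2*x*(-3*y + 2*z)) dx ∧ dy + (2*x*(y - 3*z)) dx ∧ dz + (3*y^2 - 6*z^2) dy ∧ dz.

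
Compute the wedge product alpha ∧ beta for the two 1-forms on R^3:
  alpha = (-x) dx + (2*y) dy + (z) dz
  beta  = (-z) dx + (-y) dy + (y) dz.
alpha ∧ beta = (y*(x + 2*z)) dx ∧ dy + (-x*y + z^2) dx ∧ dz + (y*(2*y + z)) dy ∧ dz

Distribute the wedge, using dx_i ∧ dx_j = -dx_j ∧ dx_i and dx_i ∧ dx_i = 0. For each pair (i, j) with i < j, the coefficient of dx_i ∧ dx_j in alpha ∧ beta is (alpha_i * beta_j - alpha_j * beta_i). Collecting: alpha ∧ beta = (y*(x + 2*z)) dx ∧ dy + (-x*y + z^2) dx ∧ dz + (y*(2*y + z)) dy ∧ dz.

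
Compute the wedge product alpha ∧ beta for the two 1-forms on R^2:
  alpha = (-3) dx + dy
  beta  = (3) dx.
alpha ∧ beta = (-3) dx ∧ dy

Distribute the wedge, using dx_i ∧ dx_j = -dx_j ∧ dx_i and dx_i ∧ dx_i = 0. For each pair (i, j) with i < j, the coefficient of dx_i ∧ dx_j in alpha ∧ beta is (alpha_i * beta_j - alpha_j * beta_i). Collecting: alpha ∧ beta = (-3) dx ∧ dy.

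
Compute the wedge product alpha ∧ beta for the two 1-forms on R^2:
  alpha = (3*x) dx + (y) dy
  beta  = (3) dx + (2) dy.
alpha ∧ beta = (6*x - 3*y) dx ∧ dy

Distribute the wedge, using dx_i ∧ dx_j = -dx_j ∧ dx_i and dx_i ∧ dx_i = 0. For each pair (i, j) with i < j, the coefficient of dx_i ∧ dx_j in alpha ∧ beta is (alpha_i * beta_j - alpha_j * beta_i). Collecting: alpha ∧ beta = (6*x - 3*y) dx ∧ dy.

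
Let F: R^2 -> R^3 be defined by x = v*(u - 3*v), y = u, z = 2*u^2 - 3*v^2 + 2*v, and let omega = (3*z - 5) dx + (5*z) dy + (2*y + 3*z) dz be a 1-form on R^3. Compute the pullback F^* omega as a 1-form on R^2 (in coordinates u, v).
F^* omega = (24*u^3 + 6*u^2*v + 18*u^2 - 36*u*v^2 + 24*u*v - 9*v^3 - 9*v^2 + 5*v) du + (6*u^3 - 72*u^2*v + 12*u^2 - 9*u*v^2 - 6*u*v - u + 108*v^3 - 90*v^2 + 42*v) dv

Using F^*(f dg) = (f ∘ F) d(g ∘ F), substitute each coordinate x_i by F_i(u, v) in f_i, and replace dx_i by d F_i = (∂F_i/∂u) du + (∂F_i/∂v) dv.
  For the x component: f_1(F) = 6*u^2 - 9*v^2 + 6*v - 5; d F_1 = (v) du + (u - 6*v) dv
  For the y component: f_2(F) = 10*u^2 - 15*v^2 + 10*v; d F_2 = (1) du + (0) dv
  For the z component: f_3(F) = 6*u^2 + 2*u - 9*v^2 + 6*v; d F_3 = (4*u) du + (2 - 6*v) dv
Combining and collecting du, dv coefficients:
  coeff of du: 24*u^3 + 6*u^2*v + 18*u^2 - 36*u*v^2 + 24*u*v - 9*v^3 - 9*v^2 + 5*v
  coeff of dv: 6*u^3 - 72*u^2*v + 12*u^2 - 9*u*v^2 - 6*u*v - u + 108*v^3 - 90*v^2 + 42*v
F^* omega = (24*u^3 + 6*u^2*v + 18*u^2 - 36*u*v^2 + 24*u*v - 9*v^3 - 9*v^2 + 5*v) du + (6*u^3 - 72*u^2*v + 12*u^2 - 9*u*v^2 - 6*u*v - u + 108*v^3 - 90*v^2 + 42*v) dv.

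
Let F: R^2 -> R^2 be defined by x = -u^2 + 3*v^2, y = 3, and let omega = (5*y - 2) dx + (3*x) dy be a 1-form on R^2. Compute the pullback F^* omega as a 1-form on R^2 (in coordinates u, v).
F^* omega = (-26*u) du + (78*v) dv

Using F^*(f dg) = (f ∘ F) d(g ∘ F), substitute each coordinate x_i by F_i(u, v) in f_i, and replace dx_i by d F_i = (∂F_i/∂u) du + (∂F_i/∂v) dv.
  For the x component: f_1(F) = 13; d F_1 = (-2*u) du + (6*v) dv
  For the y component: f_2(F) = -3*u^2 + 9*v^2; d F_2 = (0) du + (0) dv
Combining and collecting du, dv coefficients:
  coeff of du: -26*u
  coeff of dv: 78*v
F^* omega = (-26*u) du + (78*v) dv.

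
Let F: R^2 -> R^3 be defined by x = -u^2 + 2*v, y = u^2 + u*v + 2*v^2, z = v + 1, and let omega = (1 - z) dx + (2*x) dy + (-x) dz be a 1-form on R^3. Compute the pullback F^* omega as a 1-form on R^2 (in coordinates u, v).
F^* omega = (-4*u^3 - 2*u^2*v + 10*u*v + 4*v^2) du + (-2*u^3 - 8*u^2*v + u^2 + 4*u*v + 16*v^2 - 4*v) dv

Using F^*(f dg) = (f ∘ F) d(g ∘ F), substitute each coordinate x_i by F_i(u, v) in f_i, and replace dx_i by d F_i = (∂F_i/∂u) du + (∂F_i/∂v) dv.
  For the x component: f_1(F) = -v; d F_1 = (-2*u) du + (2) dv
  For the y component: f_2(F) = -2*u^2 + 4*v; d F_2 = (2*u + v) du + (u + 4*v) dv
  For the z component: f_3(F) = u^2 - 2*v; d F_3 = (0) du + (1) dv
Combining and collecting du, dv coefficients:
  coeff of du: -4*u^3 - 2*u^2*v + 10*u*v + 4*v^2
  coeff of dv: -2*u^3 - 8*u^2*v + u^2 + 4*u*v + 16*v^2 - 4*v
F^* omega = (-4*u^3 - 2*u^2*v + 10*u*v + 4*v^2) du + (-2*u^3 - 8*u^2*v + u^2 + 4*u*v + 16*v^2 - 4*v) dv.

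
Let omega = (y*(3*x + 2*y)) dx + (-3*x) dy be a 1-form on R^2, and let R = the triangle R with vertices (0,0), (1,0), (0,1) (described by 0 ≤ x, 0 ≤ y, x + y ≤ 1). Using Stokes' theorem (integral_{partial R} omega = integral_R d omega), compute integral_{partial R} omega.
integral_(partial R) omega = -8/3

Stokes: integral_partial_R omega = integral_R d omega with d omega = (∂Q/∂x - ∂P/∂y) dx ∧ dy.
  ∂Q/∂x = -3
  ∂P/∂y = 3*x + 4*y
  integrand = ∂Q/∂x - ∂P/∂y = -3*x - 4*y - 3.
Integrating over R: integral_0^1 integral_0^{1-x} (-3*x - 4*y - 3) dy dx = -8/3.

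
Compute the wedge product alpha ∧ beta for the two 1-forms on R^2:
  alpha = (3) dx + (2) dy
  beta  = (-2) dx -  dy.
alpha ∧ beta = (1) dx ∧ dy

Distribute the wedge, using dx_i ∧ dx_j = -dx_j ∧ dx_i and dx_i ∧ dx_i = 0. For each pair (i, j) with i < j, the coefficient of dx_i ∧ dx_j in alpha ∧ beta is (alpha_i * beta_j - alpha_j * beta_i). Collecting: alpha ∧ beta = (1) dx ∧ dy.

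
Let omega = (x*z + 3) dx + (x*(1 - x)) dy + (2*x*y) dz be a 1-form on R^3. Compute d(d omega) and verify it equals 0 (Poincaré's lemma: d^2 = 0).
d(d omega) = 0

Step 1: d omega = sum_{i<j} (∂f_j/∂x_i - ∂f_i/∂x_j) dx_i ∧ dx_j:
  coeff of dx ∧ dy: 1 - 2*x
  coeff of dx ∧ dz: -x + 2*y
  coeff of dy ∧ dz: 2*x
Step 2: Apply d again to each 2-form coefficient. The only possible 3-form in R^3 is dx ∧ dy ∧ dz, with coefficient
  ∂(coeff of dy∧dz)/∂x - ∂(coeff of dx∧dz)/∂y + ∂(coeff of dx∧dy)/∂z
  = ∂/∂x (2*x) - ∂/∂y (-x + 2*y) + ∂/∂z (1 - 2*x).
Each of these terms simplifies to sums of mixed partials that cancel in pairs. The result is 0 (by equality of mixed partials for smooth functions — Schwarz / Clairaut).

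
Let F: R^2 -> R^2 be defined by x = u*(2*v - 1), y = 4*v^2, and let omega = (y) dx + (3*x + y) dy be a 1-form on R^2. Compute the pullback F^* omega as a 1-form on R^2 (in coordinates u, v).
F^* omega = (v^2*(8*v - 4)) du + (8*v*(7*u*v - 3*u + 4*v^2)) dv

Using F^*(f dg) = (f ∘ F) d(g ∘ F), substitute each coordinate x_i by F_i(u, v) in f_i, and replace dx_i by d F_i = (∂F_i/∂u) du + (∂F_i/∂v) dv.
  For the x component: f_1(F) = 4*v^2; d F_1 = (2*v - 1) du + (2*u) dv
  For the y component: f_2(F) = 6*u*v - 3*u + 4*v^2; d F_2 = (0) du + (8*v) dv
Combining and collecting du, dv coefficients:
  coeff of du: v^2*(8*v - 4)
  coeff of dv: 8*v*(7*u*v - 3*u + 4*v^2)
F^* omega = (v^2*(8*v - 4)) du + (8*v*(7*u*v - 3*u + 4*v^2)) dv.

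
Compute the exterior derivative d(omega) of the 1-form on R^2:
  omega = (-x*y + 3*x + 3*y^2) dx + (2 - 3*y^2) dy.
d(omega) = (x - 6*y) dx ∧ dy

For a 1-form omega = sum_i f_i dx_i, the exterior derivative is
  d(omega) = sum_{i < j} (∂f_j/∂x_i - ∂f_i/∂x_j) dx_i ∧ dx_j.
  coefficient of dx ∧ dy: ∂f_2/∂x - ∂f_1/∂y = ∂(2 - 3*y^2)/∂x - ∂(-x*y + 3*x + 3*y^2)/∂y = x - 6*y
Assembling: d(omega) = (x - 6*y) dx ∧ dy.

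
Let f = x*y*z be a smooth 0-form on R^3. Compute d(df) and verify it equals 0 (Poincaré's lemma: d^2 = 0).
d(df) = 0

Step 1: df = sum_i (∂f/∂x_i) dx_i = (y*z) dx + (x*z) dy + (x*y) dz.
Step 2: Apply d again. Using the 1-form formula, the coefficient of dx ∧ dy in d(df) is ∂^2 f/∂x ∂y - ∂^2 f/∂y ∂x = (z) - (z) = 0 (equality of mixed partials for smooth f).
Similarly for dx ∧ dz and dy ∧ dz — all coefficients vanish. So d(df) = 0.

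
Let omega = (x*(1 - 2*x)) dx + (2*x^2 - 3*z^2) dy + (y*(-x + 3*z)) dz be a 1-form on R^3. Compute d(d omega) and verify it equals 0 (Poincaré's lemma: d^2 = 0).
d(d omega) = 0

Step 1: d omega = sum_{i<j} (∂f_j/∂x_i - ∂f_i/∂x_j) dx_i ∧ dx_j:
  coeff of dx ∧ dy: 4*x
  coeff of dx ∧ dz: -y
  coeff of dy ∧ dz: -x + 9*z
Step 2: Apply d again to each 2-form coefficient. The only possible 3-form in R^3 is dx ∧ dy ∧ dz, with coefficient
  ∂(coeff of dy∧dz)/∂x - ∂(coeff of dx∧dz)/∂y + ∂(coeff of dx∧dy)/∂z
  = ∂/∂x (-x + 9*z) - ∂/∂y (-y) + ∂/∂z (4*x).
Each of these terms simplifies to sums of mixed partials that cancel in pairs. The result is 0 (by equality of mixed partials for smooth functions — Schwarz / Clairaut).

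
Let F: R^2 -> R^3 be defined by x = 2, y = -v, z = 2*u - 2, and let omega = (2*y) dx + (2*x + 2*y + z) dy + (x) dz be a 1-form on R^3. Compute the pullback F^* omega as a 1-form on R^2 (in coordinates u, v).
F^* omega = (4) du + (-2*u + 2*v - 2) dv

Using F^*(f dg) = (f ∘ F) d(g ∘ F), substitute each coordinate x_i by F_i(u, v) in f_i, and replace dx_i by d F_i = (∂F_i/∂u) du + (∂F_i/∂v) dv.
  For the x component: f_1(F) = -2*v; d F_1 = (0) du + (0) dv
  For the y component: f_2(F) = 2*u - 2*v + 2; d F_2 = (0) du + (-1) dv
  For the z component: f_3(F) = 2; d F_3 = (2) du + (0) dv
Combining and collecting du, dv coefficients:
  coeff of du: 4
  coeff of dv: -2*u + 2*v - 2
F^* omega = (4) du + (-2*u + 2*v - 2) dv.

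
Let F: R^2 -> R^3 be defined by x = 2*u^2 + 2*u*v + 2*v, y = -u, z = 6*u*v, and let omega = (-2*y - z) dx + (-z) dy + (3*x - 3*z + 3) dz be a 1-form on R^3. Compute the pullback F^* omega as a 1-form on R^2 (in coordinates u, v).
F^* omega = (12*u^2*v + 8*u^2 - 84*u*v^2 + 10*u*v + 36*v^2 + 18*v) du + (2*u*(18*u^2 - 42*u*v + 2*u + 12*v + 11)) dv

Using F^*(f dg) = (f ∘ F) d(g ∘ F), substitute each coordinate x_i by F_i(u, v) in f_i, and replace dx_i by d F_i = (∂F_i/∂u) du + (∂F_i/∂v) dv.
  For the x component: f_1(F) = 2*u*(1 - 3*v); d F_1 = (4*u + 2*v) du + (2*u + 2) dv
  For the y component: f_2(F) = -6*u*v; d F_2 = (-1) du + (0) dv
  For the z component: f_3(F) = 6*u^2 - 12*u*v + 6*v + 3; d F_3 = (6*v) du + (6*u) dv
Combining and collecting du, dv coefficients:
  coeff of du: 12*u^2*v + 8*u^2 - 84*u*v^2 + 10*u*v + 36*v^2 + 18*v
  coeff of dv: 2*u*(18*u^2 - 42*u*v + 2*u + 12*v + 11)
F^* omega = (12*u^2*v + 8*u^2 - 84*u*v^2 + 10*u*v + 36*v^2 + 18*v) du + (2*u*(18*u^2 - 42*u*v + 2*u + 12*v + 11)) dv.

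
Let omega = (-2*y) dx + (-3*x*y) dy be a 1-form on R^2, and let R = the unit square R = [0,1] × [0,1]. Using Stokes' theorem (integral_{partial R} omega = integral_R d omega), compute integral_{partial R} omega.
integral_(partial R) omega = 1/2

Stokes: integral_partial_R omega = integral_R d omega with d omega = (∂Q/∂x - ∂P/∂y) dx ∧ dy.
  ∂Q/∂x = -3*y
  ∂P/∂y = -2
  integrand = ∂Q/∂x - ∂P/∂y = 2 - 3*y.
Integrating over R: integral_0^1 integral_0^1 (2 - 3*y) dx dy = 1/2.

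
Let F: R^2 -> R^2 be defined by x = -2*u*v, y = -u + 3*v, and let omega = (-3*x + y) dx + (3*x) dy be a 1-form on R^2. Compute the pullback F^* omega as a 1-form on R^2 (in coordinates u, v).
F^* omega = (2*v*(-6*u*v + 4*u - 3*v)) du + (2*u*(-6*u*v + u - 12*v)) dv

Using F^*(f dg) = (f ∘ F) d(g ∘ F), substitute each coordinate x_i by F_i(u, v) in f_i, and replace dx_i by d F_i = (∂F_i/∂u) du + (∂F_i/∂v) dv.
  For the x component: f_1(F) = 6*u*v - u + 3*v; d F_1 = (-2*v) du + (-2*u) dv
  For the y component: f_2(F) = -6*u*v; d F_2 = (-1) du + (3) dv
Combining and collecting du, dv coefficients:
  coeff of du: 2*v*(-6*u*v + 4*u - 3*v)
  coeff of dv: 2*u*(-6*u*v + u - 12*v)
F^* omega = (2*v*(-6*u*v + 4*u - 3*v)) du + (2*u*(-6*u*v + u - 12*v)) dv.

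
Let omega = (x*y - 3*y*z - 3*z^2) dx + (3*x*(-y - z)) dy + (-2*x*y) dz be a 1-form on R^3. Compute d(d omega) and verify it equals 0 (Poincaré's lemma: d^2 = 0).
d(d omega) = 0

Step 1: d omega = sum_{i<j} (∂f_j/∂x_i - ∂f_i/∂x_j) dx_i ∧ dx_j:
  coeff of dx ∧ dy: -x - 3*y
  coeff of dx ∧ dz: y + 6*z
  coeff of dy ∧ dz: x
Step 2: Apply d again to each 2-form coefficient. The only possible 3-form in R^3 is dx ∧ dy ∧ dz, with coefficient
  ∂(coeff of dy∧dz)/∂x - ∂(coeff of dx∧dz)/∂y + ∂(coeff of dx∧dy)/∂z
  = ∂/∂x (x) - ∂/∂y (y + 6*z) + ∂/∂z (-x - 3*y).
Each of these terms simplifies to sums of mixed partials that cancel in pairs. The result is 0 (by equality of mixed partials for smooth functions — Schwarz / Clairaut).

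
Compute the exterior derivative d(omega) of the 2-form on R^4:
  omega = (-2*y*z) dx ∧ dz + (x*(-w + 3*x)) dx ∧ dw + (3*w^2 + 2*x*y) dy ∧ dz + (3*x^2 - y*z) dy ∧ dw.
d(omega) = (2*y + 2*z) dx ∧ dy ∧ dz + (6*w + y) dy ∧ dz ∧ dw + (6*x) dx ∧ dy ∧ dw

For a 2-form omega = sum_{i<j} g_{ij} dx_i ∧ dx_j, the exterior derivative is
  d(omega) = sum_{i<j} d(g_{ij}) ∧ dx_i ∧ dx_j = sum_{i<j, k} (∂g_{ij}/∂x_k) dx_k ∧ dx_i ∧ dx_j.
Expand each term, using dx_k ∧ dx_i ∧ dx_j = sgn(permutation) dx_{(a)} ∧ dx_{(b)} ∧ dx_{(c)} with (a < b < c) sorted:
  d(-2*y*z) includes (∂/∂y)(-2*y*z) dy = (-2*z) dy, which multiplied by dx ∧ dz gives (2*z) dx ∧ dy ∧ dz
  d(3*w^2 + 2*x*y) includes (∂/∂x)(3*w^2 + 2*x*y) dx = (2*y) dx, which multiplied by dy ∧ dz gives (2*y) dx ∧ dy ∧ dz
  d(3*w^2 + 2*x*y) includes (∂/∂w)(3*w^2 + 2*x*y) dw = (6*w) dw, which multiplied by dy ∧ dz gives (6*w) dy ∧ dz ∧ dw
  d(3*x^2 - y*z) includes (∂/∂x)(3*x^2 - y*z) dx = (6*x) dx, which multiplied by dy ∧ dw gives (6*x) dx ∧ dy ∧ dw
  d(3*x^2 - y*z) includes (∂/∂z)(3*x^2 - y*z) dz = (-y) dz, which multiplied by dy ∧ dw gives (y) dy ∧ dz ∧ dw
Collecting like 3-forms: d(omega) = (2*y + 2*z) dx ∧ dy ∧ dz + (6*w + y) dy ∧ dz ∧ dw + (6*x) dx ∧ dy ∧ dw.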